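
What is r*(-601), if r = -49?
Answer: 29449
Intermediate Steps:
r*(-601) = -49*(-601) = 29449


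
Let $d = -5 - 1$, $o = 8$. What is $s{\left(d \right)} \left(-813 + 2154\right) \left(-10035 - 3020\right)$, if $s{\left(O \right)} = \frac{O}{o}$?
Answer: $\frac{52520265}{4} \approx 1.313 \cdot 10^{7}$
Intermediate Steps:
$d = -6$
$s{\left(O \right)} = \frac{O}{8}$
$s{\left(d \right)} \left(-813 + 2154\right) \left(-10035 - 3020\right) = \frac{1}{8} \left(-6\right) \left(-813 + 2154\right) \left(-10035 - 3020\right) = - \frac{3 \cdot 1341 \left(-13055\right)}{4} = \left(- \frac{3}{4}\right) \left(-17506755\right) = \frac{52520265}{4}$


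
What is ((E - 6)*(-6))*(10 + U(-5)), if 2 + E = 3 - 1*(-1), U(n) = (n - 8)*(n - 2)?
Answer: 2424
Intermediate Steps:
U(n) = (-8 + n)*(-2 + n)
E = 2 (E = -2 + (3 - 1*(-1)) = -2 + (3 + 1) = -2 + 4 = 2)
((E - 6)*(-6))*(10 + U(-5)) = ((2 - 6)*(-6))*(10 + (16 + (-5)² - 10*(-5))) = (-4*(-6))*(10 + (16 + 25 + 50)) = 24*(10 + 91) = 24*101 = 2424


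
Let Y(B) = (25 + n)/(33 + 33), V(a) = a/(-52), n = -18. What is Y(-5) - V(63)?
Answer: 2261/1716 ≈ 1.3176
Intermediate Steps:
V(a) = -a/52 (V(a) = a*(-1/52) = -a/52)
Y(B) = 7/66 (Y(B) = (25 - 18)/(33 + 33) = 7/66)
Y(-5) - V(63) = 7/66 - (-1)*63/52 = 7/66 - 1*(-63/52) = 7/66 + 63/52 = 2261/1716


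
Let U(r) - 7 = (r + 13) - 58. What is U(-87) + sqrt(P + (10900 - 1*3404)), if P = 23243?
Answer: -125 + sqrt(30739) ≈ 50.325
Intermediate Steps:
U(r) = -38 + r (U(r) = 7 + ((r + 13) - 58) = 7 + ((13 + r) - 58) = 7 + (-45 + r) = -38 + r)
U(-87) + sqrt(P + (10900 - 1*3404)) = (-38 - 87) + sqrt(23243 + (10900 - 1*3404)) = -125 + sqrt(23243 + (10900 - 3404)) = -125 + sqrt(23243 + 7496) = -125 + sqrt(30739)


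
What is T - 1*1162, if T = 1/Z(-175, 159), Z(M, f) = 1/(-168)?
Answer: -1330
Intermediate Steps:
Z(M, f) = -1/168
T = -168 (T = 1/(-1/168) = -168)
T - 1*1162 = -168 - 1*1162 = -168 - 1162 = -1330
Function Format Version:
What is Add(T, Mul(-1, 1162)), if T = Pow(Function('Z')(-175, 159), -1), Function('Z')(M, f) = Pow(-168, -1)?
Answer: -1330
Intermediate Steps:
Function('Z')(M, f) = Rational(-1, 168)
T = -168 (T = Pow(Rational(-1, 168), -1) = -168)
Add(T, Mul(-1, 1162)) = Add(-168, Mul(-1, 1162)) = Add(-168, -1162) = -1330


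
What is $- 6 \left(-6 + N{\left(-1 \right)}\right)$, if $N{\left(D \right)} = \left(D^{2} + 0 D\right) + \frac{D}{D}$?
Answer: $24$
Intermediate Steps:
$N{\left(D \right)} = 1 + D^{2}$ ($N{\left(D \right)} = \left(D^{2} + 0\right) + 1 = D^{2} + 1 = 1 + D^{2}$)
$- 6 \left(-6 + N{\left(-1 \right)}\right) = - 6 \left(-6 + \left(1 + \left(-1\right)^{2}\right)\right) = - 6 \left(-6 + \left(1 + 1\right)\right) = - 6 \left(-6 + 2\right) = \left(-6\right) \left(-4\right) = 24$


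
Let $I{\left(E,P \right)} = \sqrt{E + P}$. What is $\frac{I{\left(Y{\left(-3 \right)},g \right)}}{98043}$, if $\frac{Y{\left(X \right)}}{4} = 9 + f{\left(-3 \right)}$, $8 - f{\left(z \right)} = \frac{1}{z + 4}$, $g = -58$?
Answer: $\frac{\sqrt{6}}{98043} \approx 2.4984 \cdot 10^{-5}$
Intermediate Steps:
$f{\left(z \right)} = 8 - \frac{1}{4 + z}$ ($f{\left(z \right)} = 8 - \frac{1}{z + 4} = 8 - \frac{1}{4 + z}$)
$Y{\left(X \right)} = 64$ ($Y{\left(X \right)} = 4 \left(9 + \frac{31 + 8 \left(-3\right)}{4 - 3}\right) = 4 \left(9 + \frac{31 - 24}{1}\right) = 4 \left(9 + 1 \cdot 7\right) = 4 \left(9 + 7\right) = 4 \cdot 16 = 64$)
$\frac{I{\left(Y{\left(-3 \right)},g \right)}}{98043} = \frac{\sqrt{64 - 58}}{98043} = \sqrt{6} \cdot \frac{1}{98043} = \frac{\sqrt{6}}{98043}$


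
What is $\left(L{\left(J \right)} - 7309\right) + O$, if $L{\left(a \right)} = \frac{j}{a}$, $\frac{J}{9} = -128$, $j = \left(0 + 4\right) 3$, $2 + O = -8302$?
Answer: $- \frac{1498849}{96} \approx -15613.0$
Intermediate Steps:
$O = -8304$ ($O = -2 - 8302 = -8304$)
$j = 12$ ($j = 4 \cdot 3 = 12$)
$J = -1152$ ($J = 9 \left(-128\right) = -1152$)
$L{\left(a \right)} = \frac{12}{a}$
$\left(L{\left(J \right)} - 7309\right) + O = \left(\frac{12}{-1152} - 7309\right) - 8304 = \left(12 \left(- \frac{1}{1152}\right) - 7309\right) - 8304 = \left(- \frac{1}{96} - 7309\right) - 8304 = - \frac{701665}{96} - 8304 = - \frac{1498849}{96}$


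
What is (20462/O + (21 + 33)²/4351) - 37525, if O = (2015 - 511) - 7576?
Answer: -495727253005/13209636 ≈ -37528.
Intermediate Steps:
O = -6072 (O = 1504 - 7576 = -6072)
(20462/O + (21 + 33)²/4351) - 37525 = (20462/(-6072) + (21 + 33)²/4351) - 37525 = (20462*(-1/6072) + 54²*(1/4351)) - 37525 = (-10231/3036 + 2916*(1/4351)) - 37525 = (-10231/3036 + 2916/4351) - 37525 = -35662105/13209636 - 37525 = -495727253005/13209636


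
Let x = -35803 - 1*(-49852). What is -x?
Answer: -14049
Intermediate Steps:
x = 14049 (x = -35803 + 49852 = 14049)
-x = -1*14049 = -14049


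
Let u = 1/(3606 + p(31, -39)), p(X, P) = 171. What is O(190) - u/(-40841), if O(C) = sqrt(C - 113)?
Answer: 1/154256457 + sqrt(77) ≈ 8.7750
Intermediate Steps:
O(C) = sqrt(-113 + C)
u = 1/3777 (u = 1/(3606 + 171) = 1/3777 ≈ 0.00026476)
O(190) - u/(-40841) = sqrt(-113 + 190) - 1/(3777*(-40841)) = sqrt(77) - (-1)/(3777*40841) = sqrt(77) - 1*(-1/154256457) = sqrt(77) + 1/154256457 = 1/154256457 + sqrt(77)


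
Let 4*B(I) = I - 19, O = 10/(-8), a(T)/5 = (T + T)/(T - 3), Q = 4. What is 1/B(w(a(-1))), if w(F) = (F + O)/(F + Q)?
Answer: -104/489 ≈ -0.21268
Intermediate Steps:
a(T) = 10*T/(-3 + T) (a(T) = 5*((T + T)/(T - 3)) = 5*((2*T)/(-3 + T)) = 5*(2*T/(-3 + T)) = 10*T/(-3 + T))
O = -5/4 (O = 10*(-1/8) = -5/4 ≈ -1.2500)
w(F) = (-5/4 + F)/(4 + F) (w(F) = (F - 5/4)/(F + 4) = (-5/4 + F)/(4 + F))
B(I) = -19/4 + I/4 (B(I) = (I - 19)/4 = (-19 + I)/4 = -19/4 + I/4)
1/B(w(a(-1))) = 1/(-19/4 + ((-5/4 + 10*(-1)/(-3 - 1))/(4 + 10*(-1)/(-3 - 1)))/4) = 1/(-19/4 + ((-5/4 + 10*(-1)/(-4))/(4 + 10*(-1)/(-4)))/4) = 1/(-19/4 + ((-5/4 + 10*(-1)*(-1/4))/(4 + 10*(-1)*(-1/4)))/4) = 1/(-19/4 + ((-5/4 + 5/2)/(4 + 5/2))/4) = 1/(-19/4 + ((5/4)/(13/2))/4) = 1/(-19/4 + ((2/13)*(5/4))/4) = 1/(-19/4 + (1/4)*(5/26)) = 1/(-19/4 + 5/104) = 1/(-489/104) = -104/489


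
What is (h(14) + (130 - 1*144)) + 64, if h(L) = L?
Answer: 64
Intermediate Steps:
(h(14) + (130 - 1*144)) + 64 = (14 + (130 - 1*144)) + 64 = (14 + (130 - 144)) + 64 = (14 - 14) + 64 = 0 + 64 = 64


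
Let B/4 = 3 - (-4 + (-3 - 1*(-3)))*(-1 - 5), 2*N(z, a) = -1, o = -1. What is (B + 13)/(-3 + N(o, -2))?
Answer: 142/7 ≈ 20.286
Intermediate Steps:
N(z, a) = -½ (N(z, a) = (½)*(-1) = -½)
B = -84 (B = 4*(3 - (-4 + (-3 - 1*(-3)))*(-1 - 5)) = 4*(3 - (-4 + (-3 + 3))*(-6)) = 4*(3 - (-4 + 0)*(-6)) = 4*(3 - (-4)*(-6)) = 4*(3 - 1*24) = 4*(3 - 24) = 4*(-21) = -84)
(B + 13)/(-3 + N(o, -2)) = (-84 + 13)/(-3 - ½) = -71/(-7/2) = -71*(-2/7) = 142/7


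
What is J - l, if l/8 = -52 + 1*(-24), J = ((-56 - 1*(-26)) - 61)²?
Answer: 8889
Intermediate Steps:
J = 8281 (J = ((-56 + 26) - 61)² = (-30 - 61)² = (-91)² = 8281)
l = -608 (l = 8*(-52 + 1*(-24)) = 8*(-52 - 24) = 8*(-76) = -608)
J - l = 8281 - 1*(-608) = 8281 + 608 = 8889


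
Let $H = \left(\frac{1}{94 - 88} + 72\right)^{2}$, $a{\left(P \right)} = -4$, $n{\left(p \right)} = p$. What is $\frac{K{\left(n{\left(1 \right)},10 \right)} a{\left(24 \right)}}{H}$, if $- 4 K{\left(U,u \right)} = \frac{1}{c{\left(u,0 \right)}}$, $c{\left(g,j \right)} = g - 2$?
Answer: $\frac{9}{374978} \approx 2.4001 \cdot 10^{-5}$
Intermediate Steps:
$c{\left(g,j \right)} = -2 + g$
$K{\left(U,u \right)} = - \frac{1}{4 \left(-2 + u\right)}$
$H = \frac{187489}{36}$ ($H = \left(\frac{1}{6} + 72\right)^{2} = \left(\frac{433}{6}\right)^{2} = \frac{187489}{36} \approx 5208.0$)
$\frac{K{\left(n{\left(1 \right)},10 \right)} a{\left(24 \right)}}{H} = \frac{- \frac{1}{-8 + 4 \cdot 10} \left(-4\right)}{\frac{187489}{36}} = - \frac{1}{-8 + 40} \left(-4\right) \frac{36}{187489} = - \frac{1}{32} \left(-4\right) \frac{36}{187489} = \left(-1\right) \frac{1}{32} \left(-4\right) \frac{36}{187489} = \left(- \frac{1}{32}\right) \left(-4\right) \frac{36}{187489} = \frac{1}{8} \cdot \frac{36}{187489} = \frac{9}{374978}$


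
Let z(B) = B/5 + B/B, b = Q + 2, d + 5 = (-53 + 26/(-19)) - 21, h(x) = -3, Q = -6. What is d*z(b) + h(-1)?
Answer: -1812/95 ≈ -19.074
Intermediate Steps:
d = -1527/19 (d = -5 + ((-53 + 26/(-19)) - 21) = -5 + ((-53 + 26*(-1/19)) - 21) = -5 + ((-53 - 26/19) - 21) = -5 + (-1033/19 - 21) = -5 - 1432/19 = -1527/19 ≈ -80.368)
b = -4 (b = -6 + 2 = -4)
z(B) = 1 + B/5 (z(B) = B*(⅕) + 1 = B/5 + 1 = 1 + B/5)
d*z(b) + h(-1) = -1527*(1 + (⅕)*(-4))/19 - 3 = -1527*(1 - ⅘)/19 - 3 = -1527/19*⅕ - 3 = -1527/95 - 3 = -1812/95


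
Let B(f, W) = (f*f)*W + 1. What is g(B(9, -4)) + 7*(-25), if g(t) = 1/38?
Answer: -6649/38 ≈ -174.97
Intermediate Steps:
B(f, W) = 1 + W*f² (B(f, W) = f²*W + 1 = W*f² + 1 = 1 + W*f²)
g(t) = 1/38
g(B(9, -4)) + 7*(-25) = 1/38 + 7*(-25) = 1/38 - 175 = -6649/38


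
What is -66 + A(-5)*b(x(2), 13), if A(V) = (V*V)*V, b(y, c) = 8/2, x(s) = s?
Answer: -566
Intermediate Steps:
b(y, c) = 4 (b(y, c) = 8*(1/2) = 4)
A(V) = V**3 (A(V) = V**2*V = V**3)
-66 + A(-5)*b(x(2), 13) = -66 + (-5)**3*4 = -66 - 125*4 = -66 - 500 = -566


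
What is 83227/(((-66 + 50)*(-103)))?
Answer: 83227/1648 ≈ 50.502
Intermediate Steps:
83227/(((-66 + 50)*(-103))) = 83227/((-16*(-103))) = 83227/1648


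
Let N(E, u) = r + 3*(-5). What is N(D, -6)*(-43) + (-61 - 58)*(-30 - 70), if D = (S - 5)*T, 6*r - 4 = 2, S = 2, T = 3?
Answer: 12502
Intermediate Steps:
r = 1 (r = ⅔ + (⅙)*2 = ⅔ + ⅓ = 1)
D = -9 (D = (2 - 5)*3 = -3*3 = -9)
N(E, u) = -14 (N(E, u) = 1 + 3*(-5) = 1 - 15 = -14)
N(D, -6)*(-43) + (-61 - 58)*(-30 - 70) = -14*(-43) + (-61 - 58)*(-30 - 70) = 602 - 119*(-100) = 602 + 11900 = 12502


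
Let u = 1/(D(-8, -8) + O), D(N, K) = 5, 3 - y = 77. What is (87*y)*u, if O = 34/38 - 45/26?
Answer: -3180372/2057 ≈ -1546.1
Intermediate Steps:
y = -74 (y = 3 - 1*77 = 3 - 77 = -74)
O = -413/494 (O = 34*(1/38) - 45*1/26 = 17/19 - 45/26 = -413/494 ≈ -0.83603)
u = 494/2057 (u = 1/(5 - 413/494) = 1/(2057/494) = 494/2057 ≈ 0.24016)
(87*y)*u = (87*(-74))*(494/2057) = -6438*494/2057 = -3180372/2057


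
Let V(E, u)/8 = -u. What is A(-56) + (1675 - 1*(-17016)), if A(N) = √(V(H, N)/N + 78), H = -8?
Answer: 18691 + √70 ≈ 18699.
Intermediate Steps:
V(E, u) = -8*u (V(E, u) = 8*(-u) = -8*u)
A(N) = √70 (A(N) = √((-8*N)/N + 78) = √(-8 + 78) = √70)
A(-56) + (1675 - 1*(-17016)) = √70 + (1675 - 1*(-17016)) = √70 + (1675 + 17016) = √70 + 18691 = 18691 + √70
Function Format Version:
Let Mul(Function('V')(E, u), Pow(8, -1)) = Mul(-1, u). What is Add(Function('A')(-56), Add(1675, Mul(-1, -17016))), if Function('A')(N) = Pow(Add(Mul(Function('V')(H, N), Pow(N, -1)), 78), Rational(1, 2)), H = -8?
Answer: Add(18691, Pow(70, Rational(1, 2))) ≈ 18699.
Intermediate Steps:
Function('V')(E, u) = Mul(-8, u) (Function('V')(E, u) = Mul(8, Mul(-1, u)) = Mul(-8, u))
Function('A')(N) = Pow(70, Rational(1, 2)) (Function('A')(N) = Pow(Add(Mul(Mul(-8, N), Pow(N, -1)), 78), Rational(1, 2)) = Pow(Add(-8, 78), Rational(1, 2)) = Pow(70, Rational(1, 2)))
Add(Function('A')(-56), Add(1675, Mul(-1, -17016))) = Add(Pow(70, Rational(1, 2)), Add(1675, Mul(-1, -17016))) = Add(Pow(70, Rational(1, 2)), Add(1675, 17016)) = Add(Pow(70, Rational(1, 2)), 18691) = Add(18691, Pow(70, Rational(1, 2)))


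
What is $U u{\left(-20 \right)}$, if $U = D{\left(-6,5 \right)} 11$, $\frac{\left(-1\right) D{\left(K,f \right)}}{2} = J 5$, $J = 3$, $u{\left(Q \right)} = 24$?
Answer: $-7920$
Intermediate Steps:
$D{\left(K,f \right)} = -30$ ($D{\left(K,f \right)} = - 2 \cdot 3 \cdot 5 = \left(-2\right) 15 = -30$)
$U = -330$ ($U = \left(-30\right) 11 = -330$)
$U u{\left(-20 \right)} = \left(-330\right) 24 = -7920$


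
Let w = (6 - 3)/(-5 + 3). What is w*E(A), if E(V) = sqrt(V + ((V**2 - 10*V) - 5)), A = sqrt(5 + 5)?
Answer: -3*sqrt(5 - 9*sqrt(10))/2 ≈ -7.2654*I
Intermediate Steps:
w = -3/2 (w = 3/(-2) = 3*(-1/2) = -3/2 ≈ -1.5000)
A = sqrt(10) ≈ 3.1623
E(V) = sqrt(-5 + V**2 - 9*V) (E(V) = sqrt(V + (-5 + V**2 - 10*V)) = sqrt(-5 + V**2 - 9*V))
w*E(A) = -3*sqrt(-5 + (sqrt(10))**2 - 9*sqrt(10))/2 = -3*sqrt(-5 + 10 - 9*sqrt(10))/2 = -3*sqrt(5 - 9*sqrt(10))/2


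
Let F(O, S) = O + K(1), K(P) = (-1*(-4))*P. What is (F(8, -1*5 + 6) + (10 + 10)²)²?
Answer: 169744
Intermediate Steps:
K(P) = 4*P
F(O, S) = 4 + O (F(O, S) = O + 4*1 = O + 4 = 4 + O)
(F(8, -1*5 + 6) + (10 + 10)²)² = ((4 + 8) + (10 + 10)²)² = (12 + 20²)² = (12 + 400)² = 412² = 169744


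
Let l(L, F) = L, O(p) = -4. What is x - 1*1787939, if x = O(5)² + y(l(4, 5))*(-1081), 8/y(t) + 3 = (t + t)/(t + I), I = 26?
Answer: -73175123/41 ≈ -1.7848e+6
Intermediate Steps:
y(t) = 8/(-3 + 2*t/(26 + t)) (y(t) = 8/(-3 + (t + t)/(t + 26)) = 8/(-3 + (2*t)/(26 + t)) = 8/(-3 + 2*t/(26 + t)))
x = 130376/41 (x = (-4)² + (8*(-26 - 1*4)/(78 + 4))*(-1081) = 16 + (8*(-26 - 4)/82)*(-1081) = 16 + (8*(1/82)*(-30))*(-1081) = 16 - 120/41*(-1081) = 16 + 129720/41 = 130376/41 ≈ 3179.9)
x - 1*1787939 = 130376/41 - 1*1787939 = 130376/41 - 1787939 = -73175123/41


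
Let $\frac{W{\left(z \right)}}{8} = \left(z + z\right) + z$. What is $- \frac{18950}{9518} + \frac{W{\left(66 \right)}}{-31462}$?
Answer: $- \frac{152820353}{74863829} \approx -2.0413$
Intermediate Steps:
$W{\left(z \right)} = 24 z$ ($W{\left(z \right)} = 8 \left(\left(z + z\right) + z\right) = 8 \left(2 z + z\right) = 8 \cdot 3 z = 24 z$)
$- \frac{18950}{9518} + \frac{W{\left(66 \right)}}{-31462} = - \frac{18950}{9518} + \frac{24 \cdot 66}{-31462} = \left(-18950\right) \frac{1}{9518} + 1584 \left(- \frac{1}{31462}\right) = - \frac{9475}{4759} - \frac{792}{15731} = - \frac{152820353}{74863829}$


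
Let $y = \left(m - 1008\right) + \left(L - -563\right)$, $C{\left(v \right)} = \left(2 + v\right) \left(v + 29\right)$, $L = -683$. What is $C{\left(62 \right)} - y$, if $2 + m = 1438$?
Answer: $5516$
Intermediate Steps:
$m = 1436$ ($m = -2 + 1438 = 1436$)
$C{\left(v \right)} = \left(2 + v\right) \left(29 + v\right)$
$y = 308$ ($y = \left(1436 - 1008\right) - 120 = 428 + \left(-683 + 563\right) = 428 - 120 = 308$)
$C{\left(62 \right)} - y = \left(58 + 62^{2} + 31 \cdot 62\right) - 308 = \left(58 + 3844 + 1922\right) - 308 = 5824 - 308 = 5516$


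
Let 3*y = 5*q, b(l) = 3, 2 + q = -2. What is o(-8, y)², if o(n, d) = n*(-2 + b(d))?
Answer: 64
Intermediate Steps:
q = -4 (q = -2 - 2 = -4)
y = -20/3 (y = (5*(-4))/3 = (⅓)*(-20) = -20/3 ≈ -6.6667)
o(n, d) = n (o(n, d) = n*(-2 + 3) = n*1 = n)
o(-8, y)² = (-8)² = 64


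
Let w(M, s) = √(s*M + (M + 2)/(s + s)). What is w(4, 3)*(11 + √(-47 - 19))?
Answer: √13*(11 + I*√66) ≈ 39.661 + 29.292*I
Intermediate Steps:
w(M, s) = √(M*s + (2 + M)/(2*s)) (w(M, s) = √(M*s + (2 + M)/((2*s))) = √(M*s + (2 + M)*(1/(2*s))) = √(M*s + (2 + M)/(2*s)))
w(4, 3)*(11 + √(-47 - 19)) = (√2*√((2 + 4 + 2*4*3²)/3)/2)*(11 + √(-47 - 19)) = (√2*√((2 + 4 + 2*4*9)/3)/2)*(11 + √(-66)) = (√2*√((2 + 4 + 72)/3)/2)*(11 + I*√66) = (√2*√((⅓)*78)/2)*(11 + I*√66) = (√2*√26/2)*(11 + I*√66) = √13*(11 + I*√66)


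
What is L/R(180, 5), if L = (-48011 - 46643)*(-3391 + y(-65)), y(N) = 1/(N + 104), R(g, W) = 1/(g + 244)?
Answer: 5307548129408/39 ≈ 1.3609e+11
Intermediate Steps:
R(g, W) = 1/(244 + g)
y(N) = 1/(104 + N)
L = 12517802192/39 (L = (-48011 - 46643)*(-3391 + 1/(104 - 65)) = -94654*(-3391 + 1/39) = -94654*(-132248/39) = 12517802192/39 ≈ 3.2097e+8)
L/R(180, 5) = 12517802192/(39*(1/(244 + 180))) = 12517802192/(39*(1/424)) = (12517802192/39)*424 = 5307548129408/39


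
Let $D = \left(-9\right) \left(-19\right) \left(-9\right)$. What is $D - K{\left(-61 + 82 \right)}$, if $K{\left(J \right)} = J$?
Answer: $-1560$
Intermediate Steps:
$D = -1539$ ($D = 171 \left(-9\right) = -1539$)
$D - K{\left(-61 + 82 \right)} = -1539 - \left(-61 + 82\right) = -1539 - 21 = -1560$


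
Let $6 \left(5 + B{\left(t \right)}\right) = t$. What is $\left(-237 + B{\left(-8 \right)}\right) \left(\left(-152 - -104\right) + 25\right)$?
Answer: $\frac{16790}{3} \approx 5596.7$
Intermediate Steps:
$B{\left(t \right)} = -5 + \frac{t}{6}$
$\left(-237 + B{\left(-8 \right)}\right) \left(\left(-152 - -104\right) + 25\right) = \left(-237 + \left(-5 + \frac{1}{6} \left(-8\right)\right)\right) \left(\left(-152 - -104\right) + 25\right) = \left(-237 - \frac{19}{3}\right) \left(\left(-152 + 104\right) + 25\right) = \left(-237 - \frac{19}{3}\right) \left(-48 + 25\right) = \left(- \frac{730}{3}\right) \left(-23\right) = \frac{16790}{3}$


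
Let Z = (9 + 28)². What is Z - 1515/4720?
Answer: 1292033/944 ≈ 1368.7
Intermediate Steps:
Z = 1369 (Z = 37² = 1369)
Z - 1515/4720 = 1369 - 1515/4720 = 1369 - 1*303/944 = 1369 - 303/944 = 1292033/944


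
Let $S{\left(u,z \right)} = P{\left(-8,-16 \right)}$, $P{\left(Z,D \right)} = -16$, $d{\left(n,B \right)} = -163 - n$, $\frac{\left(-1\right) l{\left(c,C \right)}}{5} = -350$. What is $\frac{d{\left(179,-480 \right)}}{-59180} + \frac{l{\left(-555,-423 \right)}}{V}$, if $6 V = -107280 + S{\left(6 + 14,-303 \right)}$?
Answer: $- \frac{5220489}{56694440} \approx -0.092081$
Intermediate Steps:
$l{\left(c,C \right)} = 1750$ ($l{\left(c,C \right)} = \left(-5\right) \left(-350\right) = 1750$)
$S{\left(u,z \right)} = -16$
$V = - \frac{53648}{3}$ ($V = \frac{-107280 - 16}{6} = \frac{1}{6} \left(-107296\right) = - \frac{53648}{3} \approx -17883.0$)
$\frac{d{\left(179,-480 \right)}}{-59180} + \frac{l{\left(-555,-423 \right)}}{V} = \frac{-163 - 179}{-59180} + \frac{1750}{- \frac{53648}{3}} = \left(-163 - 179\right) \left(- \frac{1}{59180}\right) + 1750 \left(- \frac{3}{53648}\right) = \left(-342\right) \left(- \frac{1}{59180}\right) - \frac{375}{3832} = \frac{171}{29590} - \frac{375}{3832} = - \frac{5220489}{56694440}$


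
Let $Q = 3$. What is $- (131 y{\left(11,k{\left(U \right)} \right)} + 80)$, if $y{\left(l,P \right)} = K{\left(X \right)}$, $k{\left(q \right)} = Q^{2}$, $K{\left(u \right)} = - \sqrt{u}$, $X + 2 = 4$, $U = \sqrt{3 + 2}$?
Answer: $-80 + 131 \sqrt{2} \approx 105.26$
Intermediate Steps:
$U = \sqrt{5} \approx 2.2361$
$X = 2$ ($X = -2 + 4 = 2$)
$k{\left(q \right)} = 9$ ($k{\left(q \right)} = 3^{2} = 9$)
$y{\left(l,P \right)} = - \sqrt{2}$
$- (131 y{\left(11,k{\left(U \right)} \right)} + 80) = - (131 \left(- \sqrt{2}\right) + 80) = - (- 131 \sqrt{2} + 80) = - (80 - 131 \sqrt{2}) = -80 + 131 \sqrt{2}$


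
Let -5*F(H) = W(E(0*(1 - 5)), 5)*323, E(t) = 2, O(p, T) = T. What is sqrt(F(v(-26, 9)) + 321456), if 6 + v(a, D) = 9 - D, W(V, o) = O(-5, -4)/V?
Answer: sqrt(8039630)/5 ≈ 567.08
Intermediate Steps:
W(V, o) = -4/V
v(a, D) = 3 - D (v(a, D) = -6 + (9 - D) = 3 - D)
F(H) = 646/5 (F(H) = -(-4/2)*323/5 = -(-4*1/2)*323/5 = -(-2)*323/5 = -1/5*(-646) = 646/5)
sqrt(F(v(-26, 9)) + 321456) = sqrt(646/5 + 321456) = sqrt(1607926/5) = sqrt(8039630)/5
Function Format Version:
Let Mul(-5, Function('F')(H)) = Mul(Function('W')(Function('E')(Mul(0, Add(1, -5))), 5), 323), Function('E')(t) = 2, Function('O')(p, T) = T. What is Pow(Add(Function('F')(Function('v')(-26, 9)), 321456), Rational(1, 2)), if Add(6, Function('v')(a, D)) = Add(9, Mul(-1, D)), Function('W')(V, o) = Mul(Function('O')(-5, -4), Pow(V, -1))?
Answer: Mul(Rational(1, 5), Pow(8039630, Rational(1, 2))) ≈ 567.08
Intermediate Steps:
Function('W')(V, o) = Mul(-4, Pow(V, -1))
Function('v')(a, D) = Add(3, Mul(-1, D)) (Function('v')(a, D) = Add(-6, Add(9, Mul(-1, D))) = Add(3, Mul(-1, D)))
Function('F')(H) = Rational(646, 5) (Function('F')(H) = Mul(Rational(-1, 5), Mul(Mul(-4, Pow(2, -1)), 323)) = Mul(Rational(-1, 5), Mul(Mul(-4, Rational(1, 2)), 323)) = Mul(Rational(-1, 5), Mul(-2, 323)) = Mul(Rational(-1, 5), -646) = Rational(646, 5))
Pow(Add(Function('F')(Function('v')(-26, 9)), 321456), Rational(1, 2)) = Pow(Add(Rational(646, 5), 321456), Rational(1, 2)) = Pow(Rational(1607926, 5), Rational(1, 2)) = Mul(Rational(1, 5), Pow(8039630, Rational(1, 2)))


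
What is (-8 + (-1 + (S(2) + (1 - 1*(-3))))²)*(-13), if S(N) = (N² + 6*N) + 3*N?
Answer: -8021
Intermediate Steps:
S(N) = N² + 9*N
(-8 + (-1 + (S(2) + (1 - 1*(-3))))²)*(-13) = (-8 + (-1 + (2*(9 + 2) + (1 - 1*(-3))))²)*(-13) = (-8 + (-1 + (2*11 + (1 + 3)))²)*(-13) = (-8 + (-1 + (22 + 4))²)*(-13) = (-8 + (-1 + 26)²)*(-13) = (-8 + 25²)*(-13) = (-8 + 625)*(-13) = 617*(-13) = -8021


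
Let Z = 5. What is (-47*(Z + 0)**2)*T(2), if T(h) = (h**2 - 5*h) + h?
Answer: 4700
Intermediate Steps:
T(h) = h**2 - 4*h
(-47*(Z + 0)**2)*T(2) = (-47*(5 + 0)**2)*(2*(-4 + 2)) = (-47*5**2)*(2*(-2)) = -47*25*(-4) = -1175*(-4) = 4700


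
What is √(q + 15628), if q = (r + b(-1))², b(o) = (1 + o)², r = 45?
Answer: √17653 ≈ 132.86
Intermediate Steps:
q = 2025 (q = (45 + (1 - 1)²)² = (45 + 0²)² = (45 + 0)² = 45² = 2025)
√(q + 15628) = √(2025 + 15628) = √17653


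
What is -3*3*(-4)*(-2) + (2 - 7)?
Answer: -77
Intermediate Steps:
-3*3*(-4)*(-2) + (2 - 7) = -(-36)*(-2) - 5 = -3*24 - 5 = -72 - 5 = -77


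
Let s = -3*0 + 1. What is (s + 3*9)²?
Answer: 784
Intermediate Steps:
s = 1 (s = 0 + 1 = 1)
(s + 3*9)² = (1 + 3*9)² = (1 + 27)² = 28² = 784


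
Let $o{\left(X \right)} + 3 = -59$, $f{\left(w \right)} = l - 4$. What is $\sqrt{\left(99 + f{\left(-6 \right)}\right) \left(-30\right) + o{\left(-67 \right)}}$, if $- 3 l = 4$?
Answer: $2 i \sqrt{718} \approx 53.591 i$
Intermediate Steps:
$l = - \frac{4}{3}$ ($l = \left(- \frac{1}{3}\right) 4 = - \frac{4}{3} \approx -1.3333$)
$f{\left(w \right)} = - \frac{16}{3}$ ($f{\left(w \right)} = - \frac{4}{3} - 4 = - \frac{16}{3}$)
$o{\left(X \right)} = -62$ ($o{\left(X \right)} = -3 - 59 = -62$)
$\sqrt{\left(99 + f{\left(-6 \right)}\right) \left(-30\right) + o{\left(-67 \right)}} = \sqrt{\left(99 - \frac{16}{3}\right) \left(-30\right) - 62} = \sqrt{\frac{281}{3} \left(-30\right) - 62} = \sqrt{-2810 - 62} = \sqrt{-2872} = 2 i \sqrt{718}$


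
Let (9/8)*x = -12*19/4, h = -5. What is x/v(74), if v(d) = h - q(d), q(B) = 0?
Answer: 152/15 ≈ 10.133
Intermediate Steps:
v(d) = -5 (v(d) = -5 - 1*0 = -5 + 0 = -5)
x = -152/3 (x = 8*(-12*19/4)/9 = 8*(-228*1/4)/9 = (8/9)*(-57) = -152/3 ≈ -50.667)
x/v(74) = -152/3/(-5) = -152/3*(-1/5) = 152/15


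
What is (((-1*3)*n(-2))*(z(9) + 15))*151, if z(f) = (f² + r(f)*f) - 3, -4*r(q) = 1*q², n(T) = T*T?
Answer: 161721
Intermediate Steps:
n(T) = T²
r(q) = -q²/4
z(f) = -3 + f² - f³/4 (z(f) = (f² + (-f²/4)*f) - 3 = (f² - f³/4) - 3 = -3 + f² - f³/4)
(((-1*3)*n(-2))*(z(9) + 15))*151 = ((-1*3*(-2)²)*((-3 + 9² - ¼*9³) + 15))*151 = ((-3*4)*((-3 + 81 - ¼*729) + 15))*151 = -12*((-3 + 81 - 729/4) + 15)*151 = -12*(-417/4 + 15)*151 = -12*(-357/4)*151 = 1071*151 = 161721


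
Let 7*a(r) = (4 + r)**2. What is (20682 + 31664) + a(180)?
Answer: 400278/7 ≈ 57183.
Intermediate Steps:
a(r) = (4 + r)**2/7
(20682 + 31664) + a(180) = (20682 + 31664) + (4 + 180)**2/7 = 52346 + (1/7)*184**2 = 52346 + (1/7)*33856 = 52346 + 33856/7 = 400278/7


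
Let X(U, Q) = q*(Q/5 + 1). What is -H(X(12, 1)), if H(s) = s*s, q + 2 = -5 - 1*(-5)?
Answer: -144/25 ≈ -5.7600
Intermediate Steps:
q = -2 (q = -2 + (-5 - 1*(-5)) = -2 + (-5 + 5) = -2 + 0 = -2)
X(U, Q) = -2 - 2*Q/5 (X(U, Q) = -2*(Q/5 + 1) = -2*(1 + Q/5) = -2 - 2*Q/5)
H(s) = s**2
-H(X(12, 1)) = -(-2 - 2/5*1)**2 = -(-2 - 2/5)**2 = -(-12/5)**2 = -1*144/25 = -144/25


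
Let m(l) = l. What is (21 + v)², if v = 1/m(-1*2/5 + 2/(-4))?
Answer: 32041/81 ≈ 395.57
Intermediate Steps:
v = -10/9 (v = 1/(-1*2/5 + 2/(-4)) = 1/(-2*⅕ + 2*(-¼)) = 1/(-⅖ - ½) = 1/(-9/10) = -10/9 ≈ -1.1111)
(21 + v)² = (21 - 10/9)² = (179/9)² = 32041/81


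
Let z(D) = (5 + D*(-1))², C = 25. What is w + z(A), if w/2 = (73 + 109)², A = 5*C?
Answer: 80648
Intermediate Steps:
A = 125 (A = 5*25 = 125)
z(D) = (5 - D)²
w = 66248 (w = 2*(73 + 109)² = 2*182² = 2*33124 = 66248)
w + z(A) = 66248 + (-5 + 125)² = 66248 + 120² = 66248 + 14400 = 80648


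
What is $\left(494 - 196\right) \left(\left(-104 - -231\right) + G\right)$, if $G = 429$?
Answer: $165688$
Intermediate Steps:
$\left(494 - 196\right) \left(\left(-104 - -231\right) + G\right) = \left(494 - 196\right) \left(\left(-104 - -231\right) + 429\right) = 298 \left(\left(-104 + 231\right) + 429\right) = 298 \left(127 + 429\right) = 298 \cdot 556 = 165688$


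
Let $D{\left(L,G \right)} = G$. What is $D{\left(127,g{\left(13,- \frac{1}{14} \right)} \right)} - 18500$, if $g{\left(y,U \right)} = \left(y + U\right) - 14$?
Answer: $- \frac{259015}{14} \approx -18501.0$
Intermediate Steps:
$g{\left(y,U \right)} = -14 + U + y$ ($g{\left(y,U \right)} = \left(U + y\right) - 14 = -14 + U + y$)
$D{\left(127,g{\left(13,- \frac{1}{14} \right)} \right)} - 18500 = \left(-14 - \frac{1}{14} + 13\right) - 18500 = - \frac{15}{14} - 18500 = - \frac{259015}{14}$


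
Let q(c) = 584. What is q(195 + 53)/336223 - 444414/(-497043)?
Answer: 49904160478/55705762863 ≈ 0.89585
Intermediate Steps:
q(195 + 53)/336223 - 444414/(-497043) = 584/336223 - 444414/(-497043) = 584*(1/336223) - 444414*(-1/497043) = 584/336223 + 148138/165681 = 49904160478/55705762863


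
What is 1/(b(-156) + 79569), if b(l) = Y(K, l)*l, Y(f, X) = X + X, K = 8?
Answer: 1/128241 ≈ 7.7978e-6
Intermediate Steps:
Y(f, X) = 2*X
b(l) = 2*l² (b(l) = (2*l)*l = 2*l²)
1/(b(-156) + 79569) = 1/(2*(-156)² + 79569) = 1/(2*24336 + 79569) = 1/(48672 + 79569) = 1/128241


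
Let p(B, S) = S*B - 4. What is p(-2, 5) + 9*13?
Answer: 103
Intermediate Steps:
p(B, S) = -4 + B*S (p(B, S) = B*S - 4 = -4 + B*S)
p(-2, 5) + 9*13 = (-4 - 2*5) + 9*13 = (-4 - 10) + 117 = -14 + 117 = 103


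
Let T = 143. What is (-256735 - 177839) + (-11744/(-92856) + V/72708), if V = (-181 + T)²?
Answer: -418660193717/963381 ≈ -4.3457e+5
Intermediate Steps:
V = 1444 (V = (-181 + 143)² = (-38)² = 1444)
(-256735 - 177839) + (-11744/(-92856) + V/72708) = (-256735 - 177839) + (-11744/(-92856) + 1444/72708) = -434574 + (-11744*(-1/92856) + 1444*(1/72708)) = -434574 + (1468/11607 + 361/18177) = -434574 + 140977/963381 = -418660193717/963381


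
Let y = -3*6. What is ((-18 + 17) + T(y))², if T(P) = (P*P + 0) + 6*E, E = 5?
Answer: 124609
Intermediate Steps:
y = -18
T(P) = 30 + P² (T(P) = (P*P + 0) + 6*5 = (P² + 0) + 30 = P² + 30 = 30 + P²)
((-18 + 17) + T(y))² = ((-18 + 17) + (30 + (-18)²))² = (-1 + (30 + 324))² = (-1 + 354)² = 353² = 124609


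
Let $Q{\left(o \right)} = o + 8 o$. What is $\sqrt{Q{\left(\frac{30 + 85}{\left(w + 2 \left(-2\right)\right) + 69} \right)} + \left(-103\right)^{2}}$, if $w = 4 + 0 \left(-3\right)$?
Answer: $8 \sqrt{166} \approx 103.07$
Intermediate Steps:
$w = 4$ ($w = 4 + 0 = 4$)
$Q{\left(o \right)} = 9 o$
$\sqrt{Q{\left(\frac{30 + 85}{\left(w + 2 \left(-2\right)\right) + 69} \right)} + \left(-103\right)^{2}} = \sqrt{9 \frac{30 + 85}{\left(4 + 2 \left(-2\right)\right) + 69} + \left(-103\right)^{2}} = \sqrt{9 \frac{115}{\left(4 - 4\right) + 69} + 10609} = \sqrt{9 \frac{115}{0 + 69} + 10609} = \sqrt{9 \cdot \frac{115}{69} + 10609} = \sqrt{9 \cdot 115 \cdot \frac{1}{69} + 10609} = \sqrt{9 \cdot \frac{5}{3} + 10609} = \sqrt{15 + 10609} = \sqrt{10624} = 8 \sqrt{166}$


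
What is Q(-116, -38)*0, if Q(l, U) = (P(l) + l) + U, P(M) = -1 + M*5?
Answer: 0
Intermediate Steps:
P(M) = -1 + 5*M
Q(l, U) = -1 + U + 6*l (Q(l, U) = ((-1 + 5*l) + l) + U = (-1 + 6*l) + U = -1 + U + 6*l)
Q(-116, -38)*0 = (-1 - 38 + 6*(-116))*0 = (-1 - 38 - 696)*0 = -735*0 = 0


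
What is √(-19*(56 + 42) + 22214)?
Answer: 8*√318 ≈ 142.66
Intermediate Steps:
√(-19*(56 + 42) + 22214) = √(-19*98 + 22214) = √(-1862 + 22214) = √20352 = 8*√318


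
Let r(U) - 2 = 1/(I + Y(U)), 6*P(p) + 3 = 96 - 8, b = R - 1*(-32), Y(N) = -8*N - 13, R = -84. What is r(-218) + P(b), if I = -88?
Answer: 159377/9858 ≈ 16.167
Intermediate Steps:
Y(N) = -13 - 8*N
b = -52 (b = -84 - 1*(-32) = -84 + 32 = -52)
P(p) = 85/6 (P(p) = -1/2 + (96 - 8)/6 = -1/2 + (1/6)*88 = -1/2 + 44/3 = 85/6)
r(U) = 2 + 1/(-101 - 8*U) (r(U) = 2 + 1/(-88 + (-13 - 8*U)) = 2 + 1/(-101 - 8*U))
r(-218) + P(b) = (201 + 16*(-218))/(101 + 8*(-218)) + 85/6 = (201 - 3488)/(101 - 1744) + 85/6 = -3287/(-1643) + 85/6 = -1/1643*(-3287) + 85/6 = 3287/1643 + 85/6 = 159377/9858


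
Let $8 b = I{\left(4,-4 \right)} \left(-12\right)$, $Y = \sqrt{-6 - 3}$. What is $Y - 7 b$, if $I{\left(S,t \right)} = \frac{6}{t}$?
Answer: $- \frac{63}{4} + 3 i \approx -15.75 + 3.0 i$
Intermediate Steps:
$Y = 3 i$ ($Y = \sqrt{-9} = 3 i \approx 3.0 i$)
$b = \frac{9}{4}$ ($b = \frac{\frac{6}{-4} \left(-12\right)}{8} = \frac{6 \left(- \frac{1}{4}\right) \left(-12\right)}{8} = \frac{\left(- \frac{3}{2}\right) \left(-12\right)}{8} = \frac{1}{8} \cdot 18 = \frac{9}{4} \approx 2.25$)
$Y - 7 b = 3 i - \frac{63}{4} = - \frac{63}{4} + 3 i$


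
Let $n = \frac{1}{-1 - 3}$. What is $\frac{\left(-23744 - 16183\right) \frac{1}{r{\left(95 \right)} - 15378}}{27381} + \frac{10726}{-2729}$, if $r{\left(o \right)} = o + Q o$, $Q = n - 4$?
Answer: $- \frac{6142547705850}{1562876110501} \approx -3.9303$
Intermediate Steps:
$n = - \frac{1}{4}$ ($n = \frac{1}{-4} = - \frac{1}{4} \approx -0.25$)
$Q = - \frac{17}{4}$ ($Q = - \frac{1}{4} - 4 = - \frac{17}{4} \approx -4.25$)
$r{\left(o \right)} = - \frac{13 o}{4}$ ($r{\left(o \right)} = o - \frac{17 o}{4} = - \frac{13 o}{4}$)
$\frac{\left(-23744 - 16183\right) \frac{1}{r{\left(95 \right)} - 15378}}{27381} + \frac{10726}{-2729} = \frac{\left(-23744 - 16183\right) \frac{1}{\left(- \frac{13}{4}\right) 95 - 15378}}{27381} + \frac{10726}{-2729} = - \frac{39927}{- \frac{1235}{4} - 15378} \cdot \frac{1}{27381} + 10726 \left(- \frac{1}{2729}\right) = - \frac{39927}{- \frac{62747}{4}} \cdot \frac{1}{27381} - \frac{10726}{2729} = \left(-39927\right) \left(- \frac{4}{62747}\right) \frac{1}{27381} - \frac{10726}{2729} = \frac{159708}{62747} \cdot \frac{1}{27381} - \frac{10726}{2729} = \frac{53236}{572691869} - \frac{10726}{2729} = - \frac{6142547705850}{1562876110501}$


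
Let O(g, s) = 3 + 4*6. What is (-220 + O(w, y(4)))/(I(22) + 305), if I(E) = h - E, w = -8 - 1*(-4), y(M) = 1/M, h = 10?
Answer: -193/293 ≈ -0.65870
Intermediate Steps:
w = -4 (w = -8 + 4 = -4)
I(E) = 10 - E
O(g, s) = 27 (O(g, s) = 3 + 24 = 27)
(-220 + O(w, y(4)))/(I(22) + 305) = (-220 + 27)/((10 - 1*22) + 305) = -193/((10 - 22) + 305) = -193/(-12 + 305) = -193/293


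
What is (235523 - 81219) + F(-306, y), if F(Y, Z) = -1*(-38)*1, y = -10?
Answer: 154342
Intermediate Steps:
F(Y, Z) = 38 (F(Y, Z) = 38*1 = 38)
(235523 - 81219) + F(-306, y) = (235523 - 81219) + 38 = 154304 + 38 = 154342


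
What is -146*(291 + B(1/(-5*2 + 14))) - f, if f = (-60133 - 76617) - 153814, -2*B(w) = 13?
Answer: 249027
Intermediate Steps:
B(w) = -13/2 (B(w) = -1/2*13 = -13/2)
f = -290564 (f = -136750 - 153814 = -290564)
-146*(291 + B(1/(-5*2 + 14))) - f = -146*(291 - 13/2) - 1*(-290564) = -146*569/2 + 290564 = -41537 + 290564 = 249027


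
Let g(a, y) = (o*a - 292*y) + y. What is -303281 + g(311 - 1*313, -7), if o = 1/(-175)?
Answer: -52717698/175 ≈ -3.0124e+5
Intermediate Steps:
o = -1/175 ≈ -0.0057143
g(a, y) = -291*y - a/175 (g(a, y) = (-a/175 - 292*y) + y = (-292*y - a/175) + y = -291*y - a/175)
-303281 + g(311 - 1*313, -7) = -303281 + (-291*(-7) - (311 - 1*313)/175) = -303281 + (2037 - (311 - 313)/175) = -303281 + (2037 - 1/175*(-2)) = -303281 + (2037 + 2/175) = -303281 + 356477/175 = -52717698/175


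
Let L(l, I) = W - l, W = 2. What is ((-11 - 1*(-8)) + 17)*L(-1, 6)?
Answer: 42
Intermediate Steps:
L(l, I) = 2 - l
((-11 - 1*(-8)) + 17)*L(-1, 6) = ((-11 - 1*(-8)) + 17)*(2 - 1*(-1)) = ((-11 + 8) + 17)*(2 + 1) = (-3 + 17)*3 = 14*3 = 42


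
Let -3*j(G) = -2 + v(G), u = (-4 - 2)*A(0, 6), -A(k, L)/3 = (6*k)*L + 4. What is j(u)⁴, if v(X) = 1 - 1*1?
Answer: 16/81 ≈ 0.19753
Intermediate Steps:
A(k, L) = -12 - 18*L*k (A(k, L) = -3*((6*k)*L + 4) = -3*(6*L*k + 4) = -3*(4 + 6*L*k) = -12 - 18*L*k)
v(X) = 0 (v(X) = 1 - 1 = 0)
u = 72 (u = (-4 - 2)*(-12 - 18*6*0) = -6*(-12 + 0) = -6*(-12) = 72)
j(G) = ⅔ (j(G) = -(-2 + 0)/3 = -⅓*(-2) = ⅔)
j(u)⁴ = (⅔)⁴ = 16/81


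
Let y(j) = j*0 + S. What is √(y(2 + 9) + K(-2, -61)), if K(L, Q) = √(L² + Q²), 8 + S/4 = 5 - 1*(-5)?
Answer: √(8 + 5*√149) ≈ 8.3086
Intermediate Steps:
S = 8 (S = -32 + 4*(5 - 1*(-5)) = -32 + 4*(5 + 5) = -32 + 4*10 = -32 + 40 = 8)
y(j) = 8 (y(j) = j*0 + 8 = 0 + 8 = 8)
√(y(2 + 9) + K(-2, -61)) = √(8 + √((-2)² + (-61)²)) = √(8 + √(4 + 3721)) = √(8 + √3725) = √(8 + 5*√149)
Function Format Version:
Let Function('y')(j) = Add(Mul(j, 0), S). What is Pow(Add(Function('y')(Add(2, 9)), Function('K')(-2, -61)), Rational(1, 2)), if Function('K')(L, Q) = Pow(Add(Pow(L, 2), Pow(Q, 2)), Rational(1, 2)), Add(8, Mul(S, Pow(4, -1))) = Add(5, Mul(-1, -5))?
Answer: Pow(Add(8, Mul(5, Pow(149, Rational(1, 2)))), Rational(1, 2)) ≈ 8.3086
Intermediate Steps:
S = 8 (S = Add(-32, Mul(4, Add(5, Mul(-1, -5)))) = Add(-32, Mul(4, Add(5, 5))) = Add(-32, Mul(4, 10)) = Add(-32, 40) = 8)
Function('y')(j) = 8 (Function('y')(j) = Add(Mul(j, 0), 8) = Add(0, 8) = 8)
Pow(Add(Function('y')(Add(2, 9)), Function('K')(-2, -61)), Rational(1, 2)) = Pow(Add(8, Pow(Add(Pow(-2, 2), Pow(-61, 2)), Rational(1, 2))), Rational(1, 2)) = Pow(Add(8, Pow(Add(4, 3721), Rational(1, 2))), Rational(1, 2)) = Pow(Add(8, Pow(3725, Rational(1, 2))), Rational(1, 2)) = Pow(Add(8, Mul(5, Pow(149, Rational(1, 2)))), Rational(1, 2))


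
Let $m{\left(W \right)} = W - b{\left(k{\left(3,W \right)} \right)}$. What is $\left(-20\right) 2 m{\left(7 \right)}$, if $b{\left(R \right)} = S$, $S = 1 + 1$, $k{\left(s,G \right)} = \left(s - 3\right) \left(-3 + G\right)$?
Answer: $-200$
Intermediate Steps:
$k{\left(s,G \right)} = \left(-3 + G\right) \left(-3 + s\right)$ ($k{\left(s,G \right)} = \left(-3 + s\right) \left(-3 + G\right) = \left(-3 + G\right) \left(-3 + s\right)$)
$S = 2$
$b{\left(R \right)} = 2$
$m{\left(W \right)} = -2 + W$ ($m{\left(W \right)} = W - 2 = -2 + W$)
$\left(-20\right) 2 m{\left(7 \right)} = \left(-20\right) 2 \left(-2 + 7\right) = \left(-40\right) 5 = -200$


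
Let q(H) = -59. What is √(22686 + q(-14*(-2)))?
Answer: 11*√187 ≈ 150.42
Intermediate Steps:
√(22686 + q(-14*(-2))) = √(22686 - 59) = √22627 = 11*√187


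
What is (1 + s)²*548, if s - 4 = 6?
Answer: 66308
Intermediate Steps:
s = 10 (s = 4 + 6 = 10)
(1 + s)²*548 = (1 + 10)²*548 = 11²*548 = 121*548 = 66308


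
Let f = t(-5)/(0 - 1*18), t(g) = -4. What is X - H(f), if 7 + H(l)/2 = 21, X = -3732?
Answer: -3760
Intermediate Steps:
f = 2/9 (f = -4/(0 - 1*18) = -4/(0 - 18) = -4/(-18) = -4*(-1/18) = 2/9 ≈ 0.22222)
H(l) = 28 (H(l) = -14 + 2*21 = -14 + 42 = 28)
X - H(f) = -3732 - 1*28 = -3732 - 28 = -3760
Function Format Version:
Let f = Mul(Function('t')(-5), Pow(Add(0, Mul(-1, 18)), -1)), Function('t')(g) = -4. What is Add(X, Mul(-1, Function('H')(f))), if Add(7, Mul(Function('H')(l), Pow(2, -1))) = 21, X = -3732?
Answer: -3760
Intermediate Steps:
f = Rational(2, 9) (f = Mul(-4, Pow(Add(0, Mul(-1, 18)), -1)) = Mul(-4, Pow(Add(0, -18), -1)) = Mul(-4, Pow(-18, -1)) = Mul(-4, Rational(-1, 18)) = Rational(2, 9) ≈ 0.22222)
Function('H')(l) = 28 (Function('H')(l) = Add(-14, Mul(2, 21)) = Add(-14, 42) = 28)
Add(X, Mul(-1, Function('H')(f))) = Add(-3732, Mul(-1, 28)) = Add(-3732, -28) = -3760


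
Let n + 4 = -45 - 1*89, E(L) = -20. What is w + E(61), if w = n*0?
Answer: -20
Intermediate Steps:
n = -138 (n = -4 + (-45 - 1*89) = -4 + (-45 - 89) = -4 - 134 = -138)
w = 0 (w = -138*0 = 0)
w + E(61) = 0 - 20 = -20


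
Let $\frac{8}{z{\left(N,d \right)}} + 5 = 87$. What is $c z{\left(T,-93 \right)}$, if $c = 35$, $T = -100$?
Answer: $\frac{140}{41} \approx 3.4146$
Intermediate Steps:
$z{\left(N,d \right)} = \frac{4}{41}$ ($z{\left(N,d \right)} = \frac{8}{-5 + 87} = \frac{8}{82} = 8 \cdot \frac{1}{82} = \frac{4}{41}$)
$c z{\left(T,-93 \right)} = 35 \cdot \frac{4}{41} = \frac{140}{41}$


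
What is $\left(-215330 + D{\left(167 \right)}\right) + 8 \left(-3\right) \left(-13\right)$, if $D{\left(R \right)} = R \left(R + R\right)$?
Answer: $-159240$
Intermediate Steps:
$D{\left(R \right)} = 2 R^{2}$ ($D{\left(R \right)} = R 2 R = 2 R^{2}$)
$\left(-215330 + D{\left(167 \right)}\right) + 8 \left(-3\right) \left(-13\right) = \left(-215330 + 2 \cdot 167^{2}\right) + 8 \left(-3\right) \left(-13\right) = \left(-215330 + 2 \cdot 27889\right) - -312 = \left(-215330 + 55778\right) + 312 = -159552 + 312 = -159240$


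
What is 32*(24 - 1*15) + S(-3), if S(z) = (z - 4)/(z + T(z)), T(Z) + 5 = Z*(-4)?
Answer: 1145/4 ≈ 286.25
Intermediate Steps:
T(Z) = -5 - 4*Z (T(Z) = -5 + Z*(-4) = -5 - 4*Z)
S(z) = (-4 + z)/(-5 - 3*z) (S(z) = (z - 4)/(z + (-5 - 4*z)) = (-4 + z)/(-5 - 3*z))
32*(24 - 1*15) + S(-3) = 32*(24 - 1*15) + (4 - 1*(-3))/(5 + 3*(-3)) = 32*(24 - 15) + (4 + 3)/(5 - 9) = 32*9 + 7/(-4) = 288 - ¼*7 = 288 - 7/4 = 1145/4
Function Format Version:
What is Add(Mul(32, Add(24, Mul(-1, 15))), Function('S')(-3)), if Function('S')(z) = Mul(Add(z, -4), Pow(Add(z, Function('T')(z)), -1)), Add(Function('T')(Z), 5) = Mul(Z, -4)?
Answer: Rational(1145, 4) ≈ 286.25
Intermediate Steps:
Function('T')(Z) = Add(-5, Mul(-4, Z)) (Function('T')(Z) = Add(-5, Mul(Z, -4)) = Add(-5, Mul(-4, Z)))
Function('S')(z) = Mul(Pow(Add(-5, Mul(-3, z)), -1), Add(-4, z)) (Function('S')(z) = Mul(Add(z, -4), Pow(Add(z, Add(-5, Mul(-4, z))), -1)) = Mul(Add(-4, z), Pow(Add(-5, Mul(-3, z)), -1)) = Mul(Pow(Add(-5, Mul(-3, z)), -1), Add(-4, z)))
Add(Mul(32, Add(24, Mul(-1, 15))), Function('S')(-3)) = Add(Mul(32, Add(24, Mul(-1, 15))), Mul(Pow(Add(5, Mul(3, -3)), -1), Add(4, Mul(-1, -3)))) = Add(Mul(32, Add(24, -15)), Mul(Pow(Add(5, -9), -1), Add(4, 3))) = Add(Mul(32, 9), Mul(Pow(-4, -1), 7)) = Add(288, Mul(Rational(-1, 4), 7)) = Add(288, Rational(-7, 4)) = Rational(1145, 4)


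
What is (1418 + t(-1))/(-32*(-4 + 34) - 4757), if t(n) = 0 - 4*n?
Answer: -1422/5717 ≈ -0.24873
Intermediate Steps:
t(n) = -4*n
(1418 + t(-1))/(-32*(-4 + 34) - 4757) = (1418 - 4*(-1))/(-32*(-4 + 34) - 4757) = (1418 + 4)/(-32*30 - 4757) = 1422/(-960 - 4757) = 1422/(-5717) = 1422*(-1/5717) = -1422/5717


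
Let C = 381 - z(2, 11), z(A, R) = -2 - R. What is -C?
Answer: -394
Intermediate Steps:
C = 394 (C = 381 - (-2 - 1*11) = 381 - (-2 - 11) = 381 - 1*(-13) = 381 + 13 = 394)
-C = -1*394 = -394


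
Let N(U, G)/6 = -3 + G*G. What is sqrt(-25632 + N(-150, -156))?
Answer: 9*sqrt(1486) ≈ 346.94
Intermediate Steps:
N(U, G) = -18 + 6*G**2 (N(U, G) = 6*(-3 + G*G) = 6*(-3 + G**2) = -18 + 6*G**2)
sqrt(-25632 + N(-150, -156)) = sqrt(-25632 + (-18 + 6*(-156)**2)) = sqrt(-25632 + (-18 + 6*24336)) = sqrt(-25632 + (-18 + 146016)) = sqrt(-25632 + 145998) = sqrt(120366) = 9*sqrt(1486)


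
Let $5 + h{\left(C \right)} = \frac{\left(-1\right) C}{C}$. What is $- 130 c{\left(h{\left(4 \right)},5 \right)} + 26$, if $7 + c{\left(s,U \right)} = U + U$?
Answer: $-364$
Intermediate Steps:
$h{\left(C \right)} = -6$ ($h{\left(C \right)} = -5 + \frac{\left(-1\right) C}{C} = -5 - 1 = -6$)
$c{\left(s,U \right)} = -7 + 2 U$ ($c{\left(s,U \right)} = -7 + \left(U + U\right) = -7 + 2 U$)
$- 130 c{\left(h{\left(4 \right)},5 \right)} + 26 = - 130 \left(-7 + 2 \cdot 5\right) + 26 = - 130 \left(-7 + 10\right) + 26 = \left(-130\right) 3 + 26 = -390 + 26 = -364$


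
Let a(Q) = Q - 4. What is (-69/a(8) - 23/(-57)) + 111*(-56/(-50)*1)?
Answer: 612599/5700 ≈ 107.47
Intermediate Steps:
a(Q) = -4 + Q
(-69/a(8) - 23/(-57)) + 111*(-56/(-50)*1) = (-69/(-4 + 8) - 23/(-57)) + 111*(-56/(-50)*1) = (-69/4 - 23*(-1/57)) + 111*(-56*(-1/50)*1) = (-69*1/4 + 23/57) + 111*((28/25)*1) = (-69/4 + 23/57) + 111*(28/25) = -3841/228 + 3108/25 = 612599/5700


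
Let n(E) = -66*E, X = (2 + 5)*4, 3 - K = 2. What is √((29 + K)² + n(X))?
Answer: 2*I*√237 ≈ 30.79*I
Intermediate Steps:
K = 1 (K = 3 - 1*2 = 3 - 2 = 1)
X = 28 (X = 7*4 = 28)
√((29 + K)² + n(X)) = √((29 + 1)² - 66*28) = √(30² - 1848) = √(900 - 1848) = √(-948) = 2*I*√237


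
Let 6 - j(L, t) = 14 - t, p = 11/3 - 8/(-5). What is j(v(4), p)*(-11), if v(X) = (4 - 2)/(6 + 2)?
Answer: 451/15 ≈ 30.067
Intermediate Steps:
p = 79/15 (p = 11*(⅓) - 8*(-⅕) = 11/3 + 8/5 = 79/15 ≈ 5.2667)
v(X) = ¼ (v(X) = 2/8 = 2*(⅛) = ¼)
j(L, t) = -8 + t (j(L, t) = 6 - (14 - t) = 6 + (-14 + t) = -8 + t)
j(v(4), p)*(-11) = (-8 + 79/15)*(-11) = -41/15*(-11) = 451/15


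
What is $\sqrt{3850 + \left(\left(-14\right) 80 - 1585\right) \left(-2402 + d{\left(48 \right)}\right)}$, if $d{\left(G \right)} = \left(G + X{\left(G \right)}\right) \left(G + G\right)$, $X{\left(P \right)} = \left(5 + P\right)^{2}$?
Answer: $10 i \sqrt{7354045} \approx 27118.0 i$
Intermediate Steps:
$d{\left(G \right)} = 2 G \left(G + \left(5 + G\right)^{2}\right)$ ($d{\left(G \right)} = \left(G + \left(5 + G\right)^{2}\right) \left(G + G\right) = \left(G + \left(5 + G\right)^{2}\right) 2 G = 2 G \left(G + \left(5 + G\right)^{2}\right)$)
$\sqrt{3850 + \left(\left(-14\right) 80 - 1585\right) \left(-2402 + d{\left(48 \right)}\right)} = \sqrt{3850 + \left(\left(-14\right) 80 - 1585\right) \left(-2402 + 2 \cdot 48 \left(48 + \left(5 + 48\right)^{2}\right)\right)} = \sqrt{3850 + \left(-1120 - 1585\right) \left(-2402 + 2 \cdot 48 \left(48 + 53^{2}\right)\right)} = \sqrt{3850 - 2705 \left(-2402 + 2 \cdot 48 \left(48 + 2809\right)\right)} = \sqrt{3850 - 2705 \left(-2402 + 2 \cdot 48 \cdot 2857\right)} = \sqrt{3850 - 2705 \left(-2402 + 274272\right)} = \sqrt{3850 - 735408350} = \sqrt{-735404500} = 10 i \sqrt{7354045}$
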